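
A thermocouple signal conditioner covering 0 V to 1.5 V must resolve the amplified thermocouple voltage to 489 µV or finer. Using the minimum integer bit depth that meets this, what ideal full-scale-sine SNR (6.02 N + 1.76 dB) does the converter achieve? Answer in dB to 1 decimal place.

Span = 1.5 V.
Need 2^N ≥ 1.5 V / 489 µV = 3067 → N_min = 12.
6.02(12) + 1.76 = 74.00 dB.

74.0 dB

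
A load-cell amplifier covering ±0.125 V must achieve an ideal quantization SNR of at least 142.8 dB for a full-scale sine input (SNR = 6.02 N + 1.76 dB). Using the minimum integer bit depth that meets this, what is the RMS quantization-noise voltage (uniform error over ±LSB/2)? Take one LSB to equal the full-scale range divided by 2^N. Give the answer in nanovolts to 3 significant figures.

4.30 nV

Span: 0.125 V − (-0.125 V) = 0.25 V.
6.02 N + 1.76 ≥ 142.8 gives N ≥ 23.429, so the minimum integer is 24.
LSB = 0.25 V / 2^24 = 14.901 nV.
V_rms = LSB/√12 = 4.30 nV.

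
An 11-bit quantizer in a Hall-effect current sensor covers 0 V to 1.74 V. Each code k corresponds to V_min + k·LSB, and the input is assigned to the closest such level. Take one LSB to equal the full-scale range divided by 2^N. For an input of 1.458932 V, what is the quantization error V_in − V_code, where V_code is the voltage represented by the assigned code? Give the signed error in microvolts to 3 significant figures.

Range is 1.74 V. LSB = 1.74 V / 2^11 ≈ 0.8496 mV.
Position in LSBs: (1.458932 − (0)) × 2048/1.74 = 1717.1797; rounding gives k = 1717.
V_code = V_min + k × range/2^11 = 0 + 1717 × 1.74/2048 = 1.458779297 V.
V_in − V_code = 1.458932 − (1.458779297) = +153 µV.

+153 µV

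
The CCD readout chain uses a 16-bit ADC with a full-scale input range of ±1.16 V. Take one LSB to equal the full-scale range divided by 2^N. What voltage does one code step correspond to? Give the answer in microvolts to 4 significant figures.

Span: 1.16 V − (-1.16 V) = 2.32 V.
2^16 = 65536 levels.
Step size = 2.32/65536 V = 35.40 µV.

35.40 µV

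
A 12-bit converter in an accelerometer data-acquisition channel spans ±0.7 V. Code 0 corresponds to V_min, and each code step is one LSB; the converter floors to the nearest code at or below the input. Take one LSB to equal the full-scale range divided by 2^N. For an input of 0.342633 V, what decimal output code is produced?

Span: 0.7 V − (-0.7 V) = 1.4 V. LSB = 1.4 V / 2^12 ≈ 341.8 µV.
code = ⌊(V_in − V_min)/LSB⌋ = ⌊(V_in − V_min) × 2^12 / range⌋
     = ⌊(0.342633 − (-0.7)) × 4096 / 1.4⌋ = ⌊1.042633 × 4096/1.4⌋
     = ⌊3050.446⌋ = 3050.

3050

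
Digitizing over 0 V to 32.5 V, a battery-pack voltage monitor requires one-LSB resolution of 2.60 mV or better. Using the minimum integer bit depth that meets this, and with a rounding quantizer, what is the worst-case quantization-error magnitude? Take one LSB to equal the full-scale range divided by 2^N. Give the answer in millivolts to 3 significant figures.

0.992 mV

Full-scale range = 32.5 V.
Required number of levels: 32.5/2.60 mV = 12500; smallest N with 2^N ≥ that is 14.
One LSB is 32.5 V / 16384 = 1.9836 mV.
Max error for round-to-nearest is LSB/2 = 0.992 mV.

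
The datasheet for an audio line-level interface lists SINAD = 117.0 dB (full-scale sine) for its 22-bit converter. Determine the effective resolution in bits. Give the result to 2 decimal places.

ENOB = (117.0 − 1.76)/6.02 = 19.1429 bits.

19.14 bits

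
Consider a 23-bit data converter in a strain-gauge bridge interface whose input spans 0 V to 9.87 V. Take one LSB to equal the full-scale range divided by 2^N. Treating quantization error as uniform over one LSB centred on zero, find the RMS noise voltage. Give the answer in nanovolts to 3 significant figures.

340 nV

Span = 9.87 V.
Step size = 9.87/8388608 V = 1.1766 µV.
For a uniform distribution on [−LSB/2, +LSB/2], V_rms = LSB/√12 = 1.1766 µV/3.4641 = 340 nV.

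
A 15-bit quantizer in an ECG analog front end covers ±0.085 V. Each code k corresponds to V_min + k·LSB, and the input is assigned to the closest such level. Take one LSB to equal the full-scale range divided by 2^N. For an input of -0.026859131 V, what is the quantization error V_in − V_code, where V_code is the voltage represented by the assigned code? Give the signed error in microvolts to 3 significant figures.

Span: 0.085 V − (-0.085 V) = 0.17 V. LSB = 0.17 V / 2^15 ≈ 5.188 µV.
Position in LSBs: (-0.026859131 − (-0.085)) × 32768/0.17 = 11206.8235; rounding gives k = 11207.
V_code = -0.085 + (11207/32768) × 0.17 = -0.026858215332 V.
V_in − V_code = -0.026859131 − (-0.026858215332) = −0.916 µV.

−0.916 µV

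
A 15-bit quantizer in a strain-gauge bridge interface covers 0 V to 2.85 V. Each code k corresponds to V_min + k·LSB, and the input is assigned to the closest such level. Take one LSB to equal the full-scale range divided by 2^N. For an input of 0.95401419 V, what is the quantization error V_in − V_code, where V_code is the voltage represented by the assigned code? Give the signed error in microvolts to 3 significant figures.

Range is 2.85 V. LSB = 2.85 V / 2^15 ≈ 86.98 µV.
(0.95401419 − (0)) / LSB = 0.95401419 × 32768/2.85 = 10968.8200. Nearest integer: k = 10969.
V_code = V_min + k × range/2^15 = 0 + 10969 × 2.85/32768 = 0.95402984619 V.
V_in − V_code = 0.95401419 − (0.95402984619) = −15.7 µV.

−15.7 µV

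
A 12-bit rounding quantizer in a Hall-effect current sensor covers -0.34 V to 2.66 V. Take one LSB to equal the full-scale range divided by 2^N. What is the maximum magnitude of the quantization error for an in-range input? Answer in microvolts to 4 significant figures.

366.2 µV

Span: 2.66 V − (-0.34 V) = 3 V.
LSB = 3 V / 2^12 = 0.732422 mV.
Worst-case error for round-to-nearest is half an LSB: 366.2 µV.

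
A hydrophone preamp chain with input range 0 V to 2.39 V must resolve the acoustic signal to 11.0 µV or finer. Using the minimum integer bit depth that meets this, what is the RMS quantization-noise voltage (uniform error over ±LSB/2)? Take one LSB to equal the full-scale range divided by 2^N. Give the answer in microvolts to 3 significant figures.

Span = 2.39 V.
Required number of levels: 2.39/11.0 µV = 217270; smallest N with 2^N ≥ that is 18.
LSB = 2.39 V / 2^18 = 9.1171 µV.
V_rms = LSB/√12 = 2.63 µV.

2.63 µV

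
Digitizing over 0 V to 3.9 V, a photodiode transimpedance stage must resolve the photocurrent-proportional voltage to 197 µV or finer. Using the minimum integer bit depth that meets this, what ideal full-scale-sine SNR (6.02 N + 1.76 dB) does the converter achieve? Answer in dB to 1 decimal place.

92.1 dB

Full-scale range = 3.9 V.
Need 2^N ≥ 3.9 V / 197 µV = 19800 → N_min = 15.
6.02(15) + 1.76 = 92.06 dB.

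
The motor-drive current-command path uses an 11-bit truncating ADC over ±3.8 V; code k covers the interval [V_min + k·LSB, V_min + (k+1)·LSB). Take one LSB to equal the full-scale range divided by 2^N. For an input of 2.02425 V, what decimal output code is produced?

1569

Span: 3.8 V − (-3.8 V) = 7.6 V. LSB = 7.6 V / 2^11 ≈ 3.711 mV.
code = ⌊(V_in − V_min)/LSB⌋ = ⌊(V_in − V_min) × 2^11 / range⌋
     = ⌊(2.02425 − (-3.8)) × 2048 / 7.6⌋ = ⌊5.82425 × 2048/7.6⌋
     = ⌊1569.482⌋ = 1569.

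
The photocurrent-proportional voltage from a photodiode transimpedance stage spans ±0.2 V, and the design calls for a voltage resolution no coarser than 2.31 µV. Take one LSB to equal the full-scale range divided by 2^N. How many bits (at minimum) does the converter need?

Span: 0.2 V − (-0.2 V) = 0.4 V.
Required number of levels: 0.4/2.31 µV = 173160; smallest N with 2^N ≥ that is 18.

18 bits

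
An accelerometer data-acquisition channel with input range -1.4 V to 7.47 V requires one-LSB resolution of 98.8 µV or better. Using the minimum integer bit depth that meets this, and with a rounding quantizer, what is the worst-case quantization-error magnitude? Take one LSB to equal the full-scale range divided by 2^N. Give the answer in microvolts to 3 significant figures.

Range = 7.47 − (-1.4) = 8.87 V.
8.87 V / 98.8 µV = 89780. Since 2^16 = 65536 and 2^17 = 131072, N = 17.
LSB = 8.87 V ÷ 2^17 = 8.87/131072 V = 67.673 µV.
Half an LSB is 33.8 µV.

33.8 µV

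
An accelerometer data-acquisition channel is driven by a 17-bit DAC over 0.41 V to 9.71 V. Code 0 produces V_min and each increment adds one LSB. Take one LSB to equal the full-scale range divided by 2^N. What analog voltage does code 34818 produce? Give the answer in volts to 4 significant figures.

Range = 9.71 − (0.41) = 9.3 V. LSB = 9.3 V / 2^17.
V_out = V_min + code × LSB = 0.41 V + 34818 × 9.3 V / 131072
      = 0.41 + 2.47045 = 2.88045 V.

2.880 V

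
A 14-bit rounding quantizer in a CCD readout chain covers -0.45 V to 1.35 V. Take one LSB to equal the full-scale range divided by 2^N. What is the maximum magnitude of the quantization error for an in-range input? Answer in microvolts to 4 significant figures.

54.93 µV

Range = 1.35 − (-0.45) = 1.8 V.
LSB = 1.8 V ÷ 2^14 = 1.8/16384 V = 109.863 µV.
A rounding quantizer has |error| ≤ LSB/2 = 54.93 µV.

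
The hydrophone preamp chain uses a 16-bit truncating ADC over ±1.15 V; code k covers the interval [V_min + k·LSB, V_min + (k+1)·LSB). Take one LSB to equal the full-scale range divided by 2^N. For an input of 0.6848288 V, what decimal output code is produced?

52281

Span: 1.15 V − (-1.15 V) = 2.3 V. LSB = 2.3 V / 2^16 ≈ 35.10 µV.
V_in − V_min = 0.6848288 − (-1.15) = 1.8348288 V.
Divide by LSB: 1.8348288 × 65536/2.3 = 52281.4523.
Truncating gives code 52281.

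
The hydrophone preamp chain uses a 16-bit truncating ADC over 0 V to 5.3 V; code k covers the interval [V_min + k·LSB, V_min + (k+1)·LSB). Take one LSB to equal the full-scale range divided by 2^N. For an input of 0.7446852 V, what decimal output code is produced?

9208

Span = 5.3 V. LSB = 5.3 V / 2^16 ≈ 80.87 µV.
V_in − V_min = 0.7446852 − (0) = 0.7446852 V.
Divide by LSB: 0.7446852 × 65536/5.3 = 9208.2433.
Truncating gives code 9208.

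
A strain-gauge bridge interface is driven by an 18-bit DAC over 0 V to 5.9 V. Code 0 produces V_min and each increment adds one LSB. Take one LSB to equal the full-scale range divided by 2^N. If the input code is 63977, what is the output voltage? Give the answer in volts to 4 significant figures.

1.440 V

Full-scale range = 5.9 V. LSB = 5.9 V / 2^18.
V_out = V_min + code × LSB = 0 V + 63977 × 5.9 V / 262144
      = 0 V + 1.43991 V = 1.43991 V.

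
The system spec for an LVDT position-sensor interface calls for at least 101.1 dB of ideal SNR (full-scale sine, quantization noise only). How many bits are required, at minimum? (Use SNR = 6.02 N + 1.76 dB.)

Solving 6.02 N ≥ 101.1 − 1.76: N ≥ 16.502. Round up → N = 17.

17 bits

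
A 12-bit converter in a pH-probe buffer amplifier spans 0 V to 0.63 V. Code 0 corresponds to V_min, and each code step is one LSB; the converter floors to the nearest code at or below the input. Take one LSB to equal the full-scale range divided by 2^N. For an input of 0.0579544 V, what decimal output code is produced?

Range is 0.63 V. LSB = 0.63 V / 2^12 ≈ 153.8 µV.
code = ⌊(V_in − V_min)/LSB⌋ = ⌊(V_in − V_min) × 2^12 / range⌋
     = ⌊(0.0579544 − (0)) × 4096 / 0.63⌋ = ⌊0.0579544 × 4096/0.63⌋
     = ⌊376.796⌋ = 376.

376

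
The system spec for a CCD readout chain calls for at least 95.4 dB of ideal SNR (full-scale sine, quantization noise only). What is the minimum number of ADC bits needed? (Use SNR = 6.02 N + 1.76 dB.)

16 bits

Solving 6.02 N ≥ 95.4 − 1.76: N ≥ 15.555. Round up → N = 16.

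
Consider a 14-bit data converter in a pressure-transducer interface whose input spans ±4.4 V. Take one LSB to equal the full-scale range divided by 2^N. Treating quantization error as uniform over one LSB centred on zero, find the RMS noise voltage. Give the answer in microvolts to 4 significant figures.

Range = 4.4 − (-4.4) = 8.8 V.
LSB = 8.8 V / 2^14 = 0.537109 mV.
RMS of a uniform error over width LSB is LSB/√12 = 155.1 µV.

155.1 µV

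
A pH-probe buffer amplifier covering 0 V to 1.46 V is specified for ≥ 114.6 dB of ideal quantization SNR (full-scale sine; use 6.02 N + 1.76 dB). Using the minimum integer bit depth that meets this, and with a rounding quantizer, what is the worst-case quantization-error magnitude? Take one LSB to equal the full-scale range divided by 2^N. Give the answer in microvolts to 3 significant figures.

1.39 µV

V_FS = 1.46 V.
Required N = ⌈(114.6 − 1.76)/6.02⌉ = ⌈18.744⌉ = 19.
LSB = 1.46 V / 2^19 = 2.7847 µV.
Half an LSB is 1.39 µV.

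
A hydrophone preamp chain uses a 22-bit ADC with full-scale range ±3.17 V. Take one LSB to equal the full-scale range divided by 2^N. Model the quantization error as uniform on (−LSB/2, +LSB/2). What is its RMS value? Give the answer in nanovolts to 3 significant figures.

436 nV

Full-scale range = 3.17 V − (-3.17 V) = 6.34 V.
LSB = 6.34 V ÷ 2^22 = 6.34/4194304 V = 1.5116 µV.
For a uniform distribution on [−LSB/2, +LSB/2], V_rms = LSB/√12 = 1.5116 µV/3.4641 = 436 nV.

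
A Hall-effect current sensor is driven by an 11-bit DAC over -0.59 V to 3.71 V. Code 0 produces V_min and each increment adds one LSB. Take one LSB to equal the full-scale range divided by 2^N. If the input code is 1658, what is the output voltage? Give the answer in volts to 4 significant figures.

Span: 3.71 V − (-0.59 V) = 4.3 V. LSB = 4.3 V / 2^11.
V_out = -0.59 + 1658 × (4.3/2048) V
      = -0.59 + 3.48115 = 2.89115 V.

2.891 V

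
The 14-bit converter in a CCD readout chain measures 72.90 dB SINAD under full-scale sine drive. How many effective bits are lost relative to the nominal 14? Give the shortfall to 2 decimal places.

2.18 bits

Effective bits = (72.90 − 1.76)/6.02 = 11.8173.
Lost resolution: 14 − 11.8173 = 2.1827 bits.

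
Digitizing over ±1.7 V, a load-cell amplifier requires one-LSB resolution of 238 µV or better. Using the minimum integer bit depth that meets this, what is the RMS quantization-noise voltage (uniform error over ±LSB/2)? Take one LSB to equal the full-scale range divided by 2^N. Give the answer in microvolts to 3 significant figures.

59.9 µV

Span: 1.7 V − (-1.7 V) = 3.4 V.
Required number of levels: 3.4/238 µV = 14286; smallest N with 2^N ≥ that is 14.
LSB = 3.4 V ÷ 2^14 = 3.4/16384 V = 207.52 µV.
RMS noise = LSB/√12 = 59.9 µV.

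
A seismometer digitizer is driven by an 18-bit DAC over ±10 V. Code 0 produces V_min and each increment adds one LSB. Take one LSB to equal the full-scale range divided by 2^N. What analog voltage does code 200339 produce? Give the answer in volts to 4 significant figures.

Span: 10 V − (-10 V) = 20 V. LSB = 20 V / 2^18.
Output = V_min + (200339/262144) × range = -10 + 0.764233 × 20 V
      = -10 V + 15.2847 V = 5.28465 V.

5.285 V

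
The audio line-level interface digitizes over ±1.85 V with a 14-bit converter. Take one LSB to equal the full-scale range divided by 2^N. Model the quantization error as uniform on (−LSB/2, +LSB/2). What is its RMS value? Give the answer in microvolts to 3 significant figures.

The full-scale span is 1.85 − (-1.85) = 3.7 V.
LSB = 3.7 V / 2^14 = 225.83 µV.
For a uniform distribution on [−LSB/2, +LSB/2], V_rms = LSB/√12 = 225.83 µV/3.4641 = 65.2 µV.

65.2 µV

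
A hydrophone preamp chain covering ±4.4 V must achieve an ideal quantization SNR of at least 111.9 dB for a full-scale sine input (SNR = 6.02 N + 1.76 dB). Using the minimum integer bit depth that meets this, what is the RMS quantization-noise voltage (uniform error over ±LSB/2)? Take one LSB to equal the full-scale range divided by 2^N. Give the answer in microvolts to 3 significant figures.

Full-scale range = 4.4 V − (-4.4 V) = 8.8 V.
N ≥ (111.9 − 1.76)/6.02 = 18.296 → N_min = 19.
Step size = 8.8/524288 V = 16.785 µV.
V_rms = LSB/√12 = 4.85 µV.

4.85 µV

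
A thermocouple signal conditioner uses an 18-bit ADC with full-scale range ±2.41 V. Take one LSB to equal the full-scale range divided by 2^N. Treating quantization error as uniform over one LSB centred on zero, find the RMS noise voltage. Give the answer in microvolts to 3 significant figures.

Full-scale range = 2.41 V − (-2.41 V) = 4.82 V.
Step size = 4.82/262144 V = 18.387 µV.
σ_q = LSB/√12 = 18.387 µV/3.4641 = 5.31 µV.

5.31 µV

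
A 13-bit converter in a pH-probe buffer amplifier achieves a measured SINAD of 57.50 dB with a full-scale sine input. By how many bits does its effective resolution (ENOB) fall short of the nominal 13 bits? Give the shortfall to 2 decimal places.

ENOB = (SINAD − 1.76)/6.02 = (57.50 − 1.76)/6.02 = 9.2591 bits.
13 − 9.2591 = 3.74 bits below nominal.

3.74 bits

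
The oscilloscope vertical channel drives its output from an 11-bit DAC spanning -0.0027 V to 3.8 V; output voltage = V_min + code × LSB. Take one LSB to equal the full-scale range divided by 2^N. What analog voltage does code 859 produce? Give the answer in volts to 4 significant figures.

Full-scale range = 3.8 V − (-0.0027 V) = 3.8027 V. LSB = 3.8027 V / 2^11.
V_out = -0.0027 + 859 × (3.8027/2048) V
      = -0.0027 + 1.59498 = 1.59228 V.

1.592 V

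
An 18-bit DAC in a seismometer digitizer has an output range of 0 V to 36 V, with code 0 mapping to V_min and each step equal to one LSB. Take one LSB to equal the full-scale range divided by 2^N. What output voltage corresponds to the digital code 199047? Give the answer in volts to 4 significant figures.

Span = 36 V. LSB = 36 V / 2^18.
V_out = 0 + 199047 × (36/262144) V
      = 0 V + 27.3349 V = 27.3349 V.

27.33 V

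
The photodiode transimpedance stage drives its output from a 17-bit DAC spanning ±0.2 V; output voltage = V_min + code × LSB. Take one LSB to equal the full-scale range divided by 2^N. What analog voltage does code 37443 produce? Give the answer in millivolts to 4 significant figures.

-85.73 mV

The full-scale span is 0.2 − (-0.2) = 0.4 V. LSB = 0.4 V / 2^17.
Output = V_min + (37443/131072) × range = -0.2 + 0.285667 × 0.4 V
      = -0.2 + 0.114267 = -0.0857330 V.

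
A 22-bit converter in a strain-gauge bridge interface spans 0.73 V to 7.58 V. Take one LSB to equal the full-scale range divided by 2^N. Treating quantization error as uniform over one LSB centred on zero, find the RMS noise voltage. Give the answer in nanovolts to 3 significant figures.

471 nV

Range = 7.58 − (0.73) = 6.85 V.
Step size = 6.85/4194304 V = 1.6332 µV.
V_rms = LSB/√12 = 1.6332 µV / √12 = 471 nV.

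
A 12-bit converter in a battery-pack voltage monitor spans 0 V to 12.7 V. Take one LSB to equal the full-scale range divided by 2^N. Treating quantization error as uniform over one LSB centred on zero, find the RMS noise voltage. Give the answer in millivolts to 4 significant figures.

Range is 12.7 V.
LSB = 12.7 V / 2^12 = 3.10059 mV.
V_rms = LSB/√12 = 3.10059 mV / √12 = 0.8951 mV.

0.8951 mV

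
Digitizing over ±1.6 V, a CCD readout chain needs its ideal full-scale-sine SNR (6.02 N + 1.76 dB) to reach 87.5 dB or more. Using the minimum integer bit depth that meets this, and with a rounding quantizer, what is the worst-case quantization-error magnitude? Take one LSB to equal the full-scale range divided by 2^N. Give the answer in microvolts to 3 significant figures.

48.8 µV

Range = 1.6 − (-1.6) = 3.2 V.
Solving 6.02 N ≥ 87.5 − 1.76: N ≥ 14.243. Round up → N = 15.
LSB = 3.2 V ÷ 2^15 = 3.2/32768 V = 97.656 µV.
|e|_max = LSB/2 = 48.8 µV.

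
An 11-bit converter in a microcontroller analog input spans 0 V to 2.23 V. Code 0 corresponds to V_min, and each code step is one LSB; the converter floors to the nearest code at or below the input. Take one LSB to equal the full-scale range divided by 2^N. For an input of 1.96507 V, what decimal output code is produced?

1804

Full-scale range = 2.23 V. LSB = 2.23 V / 2^11 ≈ 1.089 mV.
V_in − V_min = 1.96507 − (0) = 1.96507 V.
Divide by LSB: 1.96507 × 2048/2.23 = 1804.6921.
Truncating gives code 1804.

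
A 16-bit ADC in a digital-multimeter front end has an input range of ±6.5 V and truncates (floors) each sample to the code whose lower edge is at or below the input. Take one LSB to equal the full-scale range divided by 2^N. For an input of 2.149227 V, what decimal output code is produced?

43602

Span: 6.5 V − (-6.5 V) = 13 V. LSB = 13 V / 2^16 ≈ 198.4 µV.
V_in − V_min = 2.149227 − (-6.5) = 8.649227 V.
Divide by LSB: 8.649227 × 65536/13 = 43602.7493.
Truncating gives code 43602.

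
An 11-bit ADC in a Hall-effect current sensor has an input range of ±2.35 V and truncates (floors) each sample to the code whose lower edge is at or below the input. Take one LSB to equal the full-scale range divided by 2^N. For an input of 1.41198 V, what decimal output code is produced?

1639

Range = 2.35 − (-2.35) = 4.7 V. LSB = 4.7 V / 2^11 ≈ 2.295 mV.
(V_in − V_min) × 2^11/range = (1.41198 − (-2.35)) × 2048/4.7 = 1639.263.
Floor → code = 1639.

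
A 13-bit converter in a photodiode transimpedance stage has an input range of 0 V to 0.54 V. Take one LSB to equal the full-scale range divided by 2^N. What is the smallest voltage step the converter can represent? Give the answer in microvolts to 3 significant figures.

Range is 0.54 V.
There are 2^13 = 8192 steps.
LSB = 0.54 V / 2^13 = 65.9 µV.

65.9 µV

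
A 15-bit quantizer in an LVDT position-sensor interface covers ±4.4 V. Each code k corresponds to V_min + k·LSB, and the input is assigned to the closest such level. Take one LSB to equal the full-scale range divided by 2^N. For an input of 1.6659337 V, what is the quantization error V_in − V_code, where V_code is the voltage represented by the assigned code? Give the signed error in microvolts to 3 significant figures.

+89.0 µV

Full-scale range = 4.4 V − (-4.4 V) = 8.8 V. LSB = 8.8 V / 2^15 ≈ 268.6 µV.
Position in LSBs: (1.6659337 − (-4.4)) × 32768/8.8 = 22587.3313; rounding gives k = 22587.
V_code = -4.4 + (22587/32768) × 8.8 = 1.6658447266 V.
e = 1.6659337 − (1.6658447266) = +89.0 µV.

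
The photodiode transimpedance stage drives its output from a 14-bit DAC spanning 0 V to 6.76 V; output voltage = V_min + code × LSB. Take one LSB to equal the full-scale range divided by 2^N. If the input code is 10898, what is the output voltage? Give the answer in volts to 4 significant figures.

V_FS = 6.76 V. LSB = 6.76 V / 2^14.
V_out = V_min + code × LSB = 0 V + 10898 × 6.76 V / 16384
      = 0 V + 4.49649 V = 4.49649 V.

4.496 V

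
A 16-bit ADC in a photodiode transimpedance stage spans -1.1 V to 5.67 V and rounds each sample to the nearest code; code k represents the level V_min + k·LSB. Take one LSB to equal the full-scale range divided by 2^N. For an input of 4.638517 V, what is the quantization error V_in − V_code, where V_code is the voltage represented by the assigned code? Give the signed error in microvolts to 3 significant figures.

Span: 5.67 V − (-1.1 V) = 6.77 V. LSB = 6.77 V / 2^16 ≈ 103.3 µV.
(4.638517 − (-1.1)) / LSB = 5.738517 × 65536/6.77 = 55550.8789. Nearest integer: k = 55551.
Reconstructed level: -1.1 + 55551 × 6.77/65536 V = 4.6385295105 V.
e = 4.638517 − (4.6385295105) = −12.5 µV.

−12.5 µV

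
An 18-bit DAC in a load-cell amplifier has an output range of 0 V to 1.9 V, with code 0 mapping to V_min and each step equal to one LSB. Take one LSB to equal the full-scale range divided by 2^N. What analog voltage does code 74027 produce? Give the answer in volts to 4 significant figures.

Full-scale range = 1.9 V. LSB = 1.9 V / 2^18.
V_out = V_min + code × LSB = 0 V + 74027 × 1.9 V / 262144
      = 0 + 0.536542 = 0.536542 V.

0.5365 V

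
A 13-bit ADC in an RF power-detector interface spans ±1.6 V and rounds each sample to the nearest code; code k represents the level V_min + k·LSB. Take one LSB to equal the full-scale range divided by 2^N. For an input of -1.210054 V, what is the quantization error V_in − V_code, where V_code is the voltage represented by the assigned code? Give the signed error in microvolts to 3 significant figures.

+102 µV

Span: 1.6 V − (-1.6 V) = 3.2 V. LSB = 3.2 V / 2^13 ≈ 390.6 µV.
Position in LSBs: (-1.210054 − (-1.6)) × 8192/3.2 = 998.2618; rounding gives k = 998.
Reconstructed level: -1.6 + 998 × 3.2/8192 V = -1.210156250 V.
V_in − V_code = -1.210054 − (-1.210156250) = +102 µV.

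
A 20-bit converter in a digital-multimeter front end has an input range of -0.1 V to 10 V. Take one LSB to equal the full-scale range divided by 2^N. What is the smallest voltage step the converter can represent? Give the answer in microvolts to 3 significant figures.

9.63 µV

The full-scale span is 10 − (-0.1) = 10.1 V.
Number of codes = 2^20 = 1048576.
Step size = 10.1/1048576 V = 9.63 µV.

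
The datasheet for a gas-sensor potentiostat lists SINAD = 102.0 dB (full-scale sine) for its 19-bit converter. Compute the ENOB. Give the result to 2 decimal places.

Inverting SNR = 6.02 N + 1.76: N_eff = (102.0 − 1.76)/6.02 = 16.6512.

16.65 bits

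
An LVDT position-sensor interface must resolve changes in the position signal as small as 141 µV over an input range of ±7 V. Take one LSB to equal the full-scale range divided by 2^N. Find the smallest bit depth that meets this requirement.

17 bits

The full-scale span is 7 − (-7) = 14 V.
Need 2^N ≥ 14 V / 141 µV = 99290 → N_min = 17.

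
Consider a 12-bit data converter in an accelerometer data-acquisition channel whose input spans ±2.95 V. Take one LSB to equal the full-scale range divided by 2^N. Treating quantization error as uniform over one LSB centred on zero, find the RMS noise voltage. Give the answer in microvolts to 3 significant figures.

416 µV

The full-scale span is 2.95 − (-2.95) = 5.9 V.
LSB = 5.9 V ÷ 2^12 = 5.9/4096 V = 1.4404 mV.
V_rms = LSB/√12 = 1.4404 mV / √12 = 416 µV.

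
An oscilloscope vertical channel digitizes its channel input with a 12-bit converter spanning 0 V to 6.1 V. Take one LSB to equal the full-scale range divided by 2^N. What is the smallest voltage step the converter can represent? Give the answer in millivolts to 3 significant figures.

1.49 mV

Range is 6.1 V.
Number of codes = 2^12 = 4096.
Step size = 6.1/4096 V = 1.49 mV.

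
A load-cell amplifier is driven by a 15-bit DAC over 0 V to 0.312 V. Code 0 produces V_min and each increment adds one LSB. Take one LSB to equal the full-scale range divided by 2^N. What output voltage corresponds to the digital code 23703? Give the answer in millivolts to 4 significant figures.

Span = 0.312 V. LSB = 0.312 V / 2^15.
V_out = V_min + code × LSB = 0 V + 23703 × 0.312 V / 32768
      = 0 V + 0.225688 V = 0.225688 V.

225.7 mV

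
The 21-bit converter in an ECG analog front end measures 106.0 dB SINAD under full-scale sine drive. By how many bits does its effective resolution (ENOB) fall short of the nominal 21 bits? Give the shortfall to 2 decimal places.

ENOB = (SINAD − 1.76)/6.02 = (106.0 − 1.76)/6.02 = 17.3156 bits.
Shortfall = 21 − 17.3156 = 3.6844 bits.

3.68 bits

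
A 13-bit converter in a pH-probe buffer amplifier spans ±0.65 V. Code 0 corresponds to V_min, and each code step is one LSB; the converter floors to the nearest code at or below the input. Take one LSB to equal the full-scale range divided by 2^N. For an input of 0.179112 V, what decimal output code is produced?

5224

Full-scale range = 0.65 V − (-0.65 V) = 1.3 V. LSB = 1.3 V / 2^13 ≈ 158.7 µV.
V_in − V_min = 0.179112 − (-0.65) = 0.829112 V.
Divide by LSB: 0.829112 × 8192/1.3 = 5224.6812.
Truncating gives code 5224.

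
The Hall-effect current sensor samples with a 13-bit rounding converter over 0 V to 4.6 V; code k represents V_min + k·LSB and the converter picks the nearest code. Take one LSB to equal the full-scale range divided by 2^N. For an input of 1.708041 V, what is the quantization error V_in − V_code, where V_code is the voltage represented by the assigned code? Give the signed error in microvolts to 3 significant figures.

V_FS = 4.6 V. LSB = 4.6 V / 2^13 ≈ 0.5615 mV.
Position in LSBs: (1.708041 − (0)) × 8192/4.6 = 3041.7982; rounding gives k = 3042.
Reconstructed level: 0 + 3042 × 4.6/8192 V = 1.708154297 V.
Error = V_in − V_code = 1.708041 − (1.708154297) = −113 µV.

−113 µV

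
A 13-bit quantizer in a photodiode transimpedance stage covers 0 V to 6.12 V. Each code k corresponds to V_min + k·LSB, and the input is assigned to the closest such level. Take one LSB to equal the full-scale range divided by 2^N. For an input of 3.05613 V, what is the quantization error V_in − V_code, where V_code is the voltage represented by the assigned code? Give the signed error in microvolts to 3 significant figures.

−135 µV

V_FS = 6.12 V. LSB = 6.12 V / 2^13 ≈ 0.7471 mV.
(3.05613 − (0)) / LSB = 3.05613 × 8192/6.12 = 4090.8198. Nearest integer: k = 4091.
V_code = 0 + (4091/8192) × 6.12 = 3.056264648 V.
e = 3.05613 − (3.056264648) = −135 µV.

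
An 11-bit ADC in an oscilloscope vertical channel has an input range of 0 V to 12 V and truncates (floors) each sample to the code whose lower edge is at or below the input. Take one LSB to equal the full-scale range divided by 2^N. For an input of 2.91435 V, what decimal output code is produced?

497

Range is 12 V. LSB = 12 V / 2^11 ≈ 5.859 mV.
V_in − V_min = 2.91435 − (0) = 2.91435 V.
Divide by LSB: 2.91435 × 2048/12 = 497.3824.
Truncating gives code 497.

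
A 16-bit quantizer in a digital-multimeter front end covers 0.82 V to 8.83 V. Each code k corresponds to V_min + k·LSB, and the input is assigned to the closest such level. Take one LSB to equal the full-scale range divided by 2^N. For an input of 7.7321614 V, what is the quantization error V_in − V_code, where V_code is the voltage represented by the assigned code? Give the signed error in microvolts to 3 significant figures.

Span: 8.83 V − (0.82 V) = 8.01 V. LSB = 8.01 V / 2^16 ≈ 122.2 µV.
(7.7321614 − (0.82)) / LSB = 6.9121614 × 65536/8.01 = 56553.7340. Nearest integer: k = 56554.
Reconstructed level: 0.82 + 56554 × 8.01/65536 V = 7.7321939087 V.
e = 7.7321614 − (7.7321939087) = −32.5 µV.

−32.5 µV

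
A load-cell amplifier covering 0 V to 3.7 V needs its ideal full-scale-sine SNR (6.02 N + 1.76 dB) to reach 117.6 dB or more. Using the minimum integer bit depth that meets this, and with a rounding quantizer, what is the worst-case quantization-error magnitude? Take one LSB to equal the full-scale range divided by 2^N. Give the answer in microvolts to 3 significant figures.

Full-scale range = 3.7 V.
Solving 6.02 N ≥ 117.6 − 1.76: N ≥ 19.243. Round up → N = 20.
LSB = 3.7 V / 2^20 = 3.5286 µV.
Half an LSB is 1.76 µV.

1.76 µV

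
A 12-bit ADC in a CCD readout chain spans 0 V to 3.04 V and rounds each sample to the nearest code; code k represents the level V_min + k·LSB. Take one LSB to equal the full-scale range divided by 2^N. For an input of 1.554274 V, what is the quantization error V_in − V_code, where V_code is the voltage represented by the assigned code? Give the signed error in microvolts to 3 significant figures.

Full-scale range = 3.04 V. LSB = 3.04 V / 2^12 ≈ 0.7422 mV.
Position in LSBs: (1.554274 − (0)) × 4096/3.04 = 2094.1797; rounding gives k = 2094.
V_code = 0 + (2094/4096) × 3.04 = 1.554140625 V.
V_in − V_code = 1.554274 − (1.554140625) = +133 µV.

+133 µV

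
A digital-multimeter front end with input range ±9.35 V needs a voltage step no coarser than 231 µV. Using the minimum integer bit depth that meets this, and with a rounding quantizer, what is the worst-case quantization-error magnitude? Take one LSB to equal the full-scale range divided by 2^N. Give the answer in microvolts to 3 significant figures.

Range = 9.35 − (-9.35) = 18.7 V.
Required number of levels: 18.7/231 µV = 80952; smallest N with 2^N ≥ that is 17.
LSB = 18.7 V / 2^17 = 142.67 µV.
Half an LSB is 71.3 µV.

71.3 µV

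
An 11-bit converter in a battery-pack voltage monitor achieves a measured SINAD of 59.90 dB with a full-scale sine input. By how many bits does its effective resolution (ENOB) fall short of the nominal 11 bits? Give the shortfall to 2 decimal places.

1.34 bits

Effective bits = (59.90 − 1.76)/6.02 = 9.6578.
Shortfall = 11 − 9.6578 = 1.3422 bits.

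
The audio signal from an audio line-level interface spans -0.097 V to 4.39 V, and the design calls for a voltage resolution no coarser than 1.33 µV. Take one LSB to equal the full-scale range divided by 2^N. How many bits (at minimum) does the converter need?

22 bits

Span: 4.39 V − (-0.097 V) = 4.487 V.
4.487 V / 1.33 µV = 3.374e6. Since 2^21 = 2097152 and 2^22 = 4194304, N = 22.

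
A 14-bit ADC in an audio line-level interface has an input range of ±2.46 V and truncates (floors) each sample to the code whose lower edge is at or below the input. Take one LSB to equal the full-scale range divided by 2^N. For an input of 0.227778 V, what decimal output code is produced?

The full-scale span is 2.46 − (-2.46) = 4.92 V. LSB = 4.92 V / 2^14 ≈ 300.3 µV.
V_in − V_min = 0.227778 − (-2.46) = 2.687778 V.
Divide by LSB: 2.687778 × 16384/4.92 = 8950.5193.
Truncating gives code 8950.

8950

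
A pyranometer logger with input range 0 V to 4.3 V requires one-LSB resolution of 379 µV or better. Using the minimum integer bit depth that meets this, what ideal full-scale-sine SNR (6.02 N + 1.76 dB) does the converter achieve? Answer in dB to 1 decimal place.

86.0 dB

Full-scale range = 4.3 V.
4.3 V / 379 µV = 11350. Since 2^13 = 8192 and 2^14 = 16384, N = 14.
SNR = 6.02 × 14 + 1.76 = 86.04 dB.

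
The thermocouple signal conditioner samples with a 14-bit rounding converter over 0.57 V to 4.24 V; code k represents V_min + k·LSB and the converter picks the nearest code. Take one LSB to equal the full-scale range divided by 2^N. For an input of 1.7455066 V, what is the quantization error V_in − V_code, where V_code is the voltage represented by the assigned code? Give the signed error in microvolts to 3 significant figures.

−40.3 µV

The full-scale span is 4.24 − (0.57) = 3.67 V. LSB = 3.67 V / 2^14 ≈ 224.0 µV.
(V_in − V_min)/LSB = (1.7455066 − (0.57)) × 16384/3.67 = 5247.8202 → nearest code k = 5248.
V_code = 0.57 + (5248/16384) × 3.67 = 1.7455468750 V.
e = 1.7455066 − (1.7455468750) = −40.3 µV.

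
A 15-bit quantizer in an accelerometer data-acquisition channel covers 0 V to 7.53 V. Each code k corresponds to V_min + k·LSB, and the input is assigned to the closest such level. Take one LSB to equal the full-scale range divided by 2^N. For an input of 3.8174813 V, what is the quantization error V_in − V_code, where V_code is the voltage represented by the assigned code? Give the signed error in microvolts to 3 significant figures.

Span = 7.53 V. LSB = 7.53 V / 2^15 ≈ 229.8 µV.
Position in LSBs: (3.8174813 − (0)) × 32768/7.53 = 16612.3808; rounding gives k = 16612.
V_code = 0 + (16612/32768) × 7.53 = 3.8173937988 V.
V_in − V_code = 3.8174813 − (3.8173937988) = +87.5 µV.

+87.5 µV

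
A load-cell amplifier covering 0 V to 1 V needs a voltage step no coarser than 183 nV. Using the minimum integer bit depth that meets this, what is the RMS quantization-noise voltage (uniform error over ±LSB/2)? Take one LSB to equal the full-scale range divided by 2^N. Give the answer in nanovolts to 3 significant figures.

34.4 nV

Range is 1 V.
Levels needed ≥ 1/183 nV = 5.464e6. 2^23 = 8388608 suffices, so N_min = 23.
One LSB is 1 V / 8388608 = 119.21 nV.
σ_q = LSB/√12 = 119.21 nV/3.4641 = 34.4 nV.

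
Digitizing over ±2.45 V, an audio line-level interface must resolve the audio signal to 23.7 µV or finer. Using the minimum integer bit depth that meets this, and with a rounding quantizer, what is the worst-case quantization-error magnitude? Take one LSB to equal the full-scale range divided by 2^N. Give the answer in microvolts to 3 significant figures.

Span: 2.45 V − (-2.45 V) = 4.9 V.
Levels needed ≥ 4.9/23.7 µV = 206800. 2^18 = 262144 suffices, so N_min = 18.
One LSB is 4.9 V / 262144 = 18.692 µV.
Max error for round-to-nearest is LSB/2 = 9.35 µV.

9.35 µV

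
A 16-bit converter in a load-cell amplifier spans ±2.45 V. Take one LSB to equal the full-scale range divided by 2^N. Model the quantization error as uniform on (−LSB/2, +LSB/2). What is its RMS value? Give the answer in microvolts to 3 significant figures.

21.6 µV

Range = 2.45 − (-2.45) = 4.9 V.
One LSB is 4.9 V / 65536 = 74.768 µV.
For a uniform distribution on [−LSB/2, +LSB/2], V_rms = LSB/√12 = 74.768 µV/3.4641 = 21.6 µV.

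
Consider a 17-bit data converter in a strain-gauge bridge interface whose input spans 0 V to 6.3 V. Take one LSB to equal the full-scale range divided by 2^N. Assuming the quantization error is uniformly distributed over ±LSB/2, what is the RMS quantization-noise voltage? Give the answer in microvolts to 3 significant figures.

13.9 µV

Span = 6.3 V.
Step size = 6.3/131072 V = 48.065 µV.
For a uniform distribution on [−LSB/2, +LSB/2], V_rms = LSB/√12 = 48.065 µV/3.4641 = 13.9 µV.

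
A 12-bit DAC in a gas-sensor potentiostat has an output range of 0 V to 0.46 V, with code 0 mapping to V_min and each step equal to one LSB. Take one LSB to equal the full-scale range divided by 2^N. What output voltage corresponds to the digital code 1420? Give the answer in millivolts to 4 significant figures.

V_FS = 0.46 V. LSB = 0.46 V / 2^12.
V_out = V_min + code × LSB = 0 V + 1420 × 0.46 V / 4096
      = 0 + 0.159473 = 0.159473 V.

159.5 mV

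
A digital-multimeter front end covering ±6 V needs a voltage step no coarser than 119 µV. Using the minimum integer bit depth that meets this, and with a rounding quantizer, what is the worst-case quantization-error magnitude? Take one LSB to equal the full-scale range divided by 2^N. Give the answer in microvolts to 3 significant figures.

45.8 µV

Span: 6 V − (-6 V) = 12 V.
Required number of levels: 12/119 µV = 100840; smallest N with 2^N ≥ that is 17.
Step size = 12/131072 V = 91.553 µV.
Half an LSB is 45.8 µV.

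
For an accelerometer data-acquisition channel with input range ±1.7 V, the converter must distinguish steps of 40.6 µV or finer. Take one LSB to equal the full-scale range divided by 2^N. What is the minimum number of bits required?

17 bits

Full-scale range = 1.7 V − (-1.7 V) = 3.4 V.
Need 2^N ≥ 3.4 V / 40.6 µV = 83740 → N_min = 17.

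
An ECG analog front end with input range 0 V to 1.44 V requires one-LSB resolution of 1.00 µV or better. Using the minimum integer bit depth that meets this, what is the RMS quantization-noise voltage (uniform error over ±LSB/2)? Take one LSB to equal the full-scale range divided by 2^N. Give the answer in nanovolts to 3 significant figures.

198 nV

Range is 1.44 V.
1.44 V / 1.00 µV = 1.440e6. Since 2^20 = 1048576 and 2^21 = 2097152, N = 21.
Step size = 1.44/2097152 V = 0.68665 µV.
σ_q = LSB/√12 = 0.68665 µV/3.4641 = 198 nV.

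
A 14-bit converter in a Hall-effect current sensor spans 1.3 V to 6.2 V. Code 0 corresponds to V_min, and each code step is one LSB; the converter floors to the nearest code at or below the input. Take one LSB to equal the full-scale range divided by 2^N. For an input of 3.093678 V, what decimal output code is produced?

5997

Full-scale range = 6.2 V − (1.3 V) = 4.9 V. LSB = 4.9 V / 2^14 ≈ 299.1 µV.
(V_in − V_min) × 2^14/range = (3.093678 − (1.3)) × 16384/4.9 = 5997.474.
Floor → code = 5997.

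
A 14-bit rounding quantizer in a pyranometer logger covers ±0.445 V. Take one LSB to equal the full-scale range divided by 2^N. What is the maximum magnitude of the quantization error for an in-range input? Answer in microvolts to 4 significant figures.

The full-scale span is 0.445 − (-0.445) = 0.89 V.
LSB = 0.89 V / 2^14 = 54.3213 µV.
A rounding quantizer has |error| ≤ LSB/2 = 27.16 µV.

27.16 µV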